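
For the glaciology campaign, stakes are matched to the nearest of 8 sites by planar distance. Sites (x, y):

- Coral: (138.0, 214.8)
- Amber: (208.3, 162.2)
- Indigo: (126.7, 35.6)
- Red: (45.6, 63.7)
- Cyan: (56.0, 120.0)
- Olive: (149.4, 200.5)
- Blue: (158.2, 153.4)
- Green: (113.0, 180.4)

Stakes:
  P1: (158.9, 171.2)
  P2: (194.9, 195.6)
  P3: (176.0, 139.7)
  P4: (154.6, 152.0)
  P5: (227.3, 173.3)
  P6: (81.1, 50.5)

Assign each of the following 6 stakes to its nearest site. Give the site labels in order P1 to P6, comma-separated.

Blue, Amber, Blue, Blue, Amber, Red

P1 → Blue (d²=317.33)
P2 → Amber (d²=1295.12)
P3 → Blue (d²=504.53)
P4 → Blue (d²=14.92)
P5 → Amber (d²=484.21)
P6 → Red (d²=1434.49)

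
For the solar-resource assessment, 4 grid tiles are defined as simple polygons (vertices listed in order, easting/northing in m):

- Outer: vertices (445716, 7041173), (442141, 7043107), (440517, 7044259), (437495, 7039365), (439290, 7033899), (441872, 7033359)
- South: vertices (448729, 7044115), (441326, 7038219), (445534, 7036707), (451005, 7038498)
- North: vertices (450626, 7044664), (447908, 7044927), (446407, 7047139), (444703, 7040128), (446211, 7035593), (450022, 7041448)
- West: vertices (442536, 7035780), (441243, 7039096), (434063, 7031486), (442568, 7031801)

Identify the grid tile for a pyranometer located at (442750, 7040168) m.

Outer

Cast a ray rightward from (442750, 7040168). For each polygon, the edges (by vertex number in listed order) whose endpoints lie on opposite sides of northing = 7040168, where each meets that height, and whether that is right or left of the point:
Outer: 3–4 at easting≈437990.8 (left), 6–1 at easting≈445221.6 (right) → 1 crossing.
South: 1–2 at easting≈443773.2 (right), 4–1 at easting≈450328.3 (right) → 2 crossings.
North: 3–4 at easting≈444712.7 (right), 5–6 at easting≈449188.9 (right) → 2 crossings.
West: no edge straddles that height → 0 crossings.
Only Outer has an odd count, so the point is inside Outer.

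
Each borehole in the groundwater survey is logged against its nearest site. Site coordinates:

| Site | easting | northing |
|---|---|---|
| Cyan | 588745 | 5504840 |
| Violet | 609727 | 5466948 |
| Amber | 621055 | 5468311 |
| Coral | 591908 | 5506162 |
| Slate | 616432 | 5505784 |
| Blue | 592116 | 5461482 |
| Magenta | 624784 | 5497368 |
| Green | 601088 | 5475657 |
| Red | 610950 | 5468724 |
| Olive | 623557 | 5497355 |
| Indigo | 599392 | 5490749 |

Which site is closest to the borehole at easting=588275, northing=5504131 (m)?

Cyan

Squared distances to each site:
Cyan: 723581.000; Violet: 1842763793.000; Amber: 2357600800.000; Coral: 17323650.000; Slate: 795549058.000; Blue: 1833690482.000; Magenta: 1378645250.000; Green: 974941645.000; Red: 1767811274.000; Olive: 1290733700.000; Indigo: 302665613.000.
Minimum at Cyan.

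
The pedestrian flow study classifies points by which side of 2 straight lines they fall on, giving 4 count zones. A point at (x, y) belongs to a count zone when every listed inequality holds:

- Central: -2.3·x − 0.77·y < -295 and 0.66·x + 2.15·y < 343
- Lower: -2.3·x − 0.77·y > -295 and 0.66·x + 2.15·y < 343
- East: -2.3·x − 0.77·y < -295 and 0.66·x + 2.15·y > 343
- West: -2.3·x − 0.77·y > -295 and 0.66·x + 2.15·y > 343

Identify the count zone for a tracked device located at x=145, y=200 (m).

East

-2.3·145 − 0.77·200 = -487.500, which is < -295
0.66·145 + 2.15·200 = 525.700, which is > 343
This sign pattern matches East.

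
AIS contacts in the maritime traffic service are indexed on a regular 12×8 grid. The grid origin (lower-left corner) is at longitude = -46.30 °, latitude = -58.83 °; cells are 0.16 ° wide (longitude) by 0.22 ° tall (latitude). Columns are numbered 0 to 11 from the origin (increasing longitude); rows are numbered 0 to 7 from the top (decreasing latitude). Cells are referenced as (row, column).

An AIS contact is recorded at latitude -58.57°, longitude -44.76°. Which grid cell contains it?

(6, 9)

Column index: ⌊(-44.76 − -46.30) / 0.16⌋ = ⌊9.625⌋ = 9
Row offset from origin: ⌊(-58.57 − -58.83) / 0.22⌋ = ⌊1.182⌋ = 1 → row 6 (counted from top)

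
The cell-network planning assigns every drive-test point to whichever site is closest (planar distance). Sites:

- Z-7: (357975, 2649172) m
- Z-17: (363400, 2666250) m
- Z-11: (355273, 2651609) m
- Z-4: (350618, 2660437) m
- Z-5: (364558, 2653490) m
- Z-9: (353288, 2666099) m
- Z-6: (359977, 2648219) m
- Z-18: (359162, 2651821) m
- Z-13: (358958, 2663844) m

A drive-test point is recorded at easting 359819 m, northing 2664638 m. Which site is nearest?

Squared distances to each site:
Z-7: 242597492.000; Z-17: 15422105.000; Z-11: 190420957.000; Z-4: 102306802.000; Z-5: 146736025.000; Z-9: 44788482.000; Z-6: 269608525.000; Z-18: 164707138.000; Z-13: 1371757.000.
Minimum at Z-13.

Z-13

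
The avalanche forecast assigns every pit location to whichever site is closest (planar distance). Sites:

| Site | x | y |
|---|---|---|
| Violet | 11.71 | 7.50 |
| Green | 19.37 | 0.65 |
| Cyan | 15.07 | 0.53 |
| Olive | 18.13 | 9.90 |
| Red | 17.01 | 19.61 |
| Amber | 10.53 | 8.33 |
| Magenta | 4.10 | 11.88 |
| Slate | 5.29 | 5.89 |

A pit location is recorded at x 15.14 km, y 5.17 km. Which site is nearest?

Violet

Squared distances to each site:
Violet: 17.194; Green: 38.323; Cyan: 21.534; Olive: 31.313; Red: 212.011; Amber: 31.238; Magenta: 166.906; Slate: 97.541.
Minimum at Violet.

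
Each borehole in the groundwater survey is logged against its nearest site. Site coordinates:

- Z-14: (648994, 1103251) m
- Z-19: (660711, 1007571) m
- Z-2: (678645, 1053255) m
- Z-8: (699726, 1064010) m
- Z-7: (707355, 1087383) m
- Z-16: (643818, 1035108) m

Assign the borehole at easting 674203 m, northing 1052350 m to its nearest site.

Z-2

Squared distances to each site:
Z-14: 3226405482.000; Z-19: 2187192905.000; Z-2: 20550389.000; Z-8: 787379129.000; Z-7: 2326366193.000; Z-16: 1220534789.000.
Minimum at Z-2.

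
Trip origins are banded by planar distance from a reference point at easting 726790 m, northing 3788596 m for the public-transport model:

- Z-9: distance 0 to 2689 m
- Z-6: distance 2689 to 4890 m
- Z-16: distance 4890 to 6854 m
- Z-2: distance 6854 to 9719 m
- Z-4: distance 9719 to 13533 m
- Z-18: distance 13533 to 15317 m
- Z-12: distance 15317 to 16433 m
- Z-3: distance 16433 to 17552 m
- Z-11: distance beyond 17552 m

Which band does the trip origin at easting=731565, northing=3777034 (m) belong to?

Distance = √((731565−726790)² + (3777034−3788596)²) = √(22800625.000 + 133679844.000) = 12509.215 m.
9719 ≤ 12509.215 < 13533 → Z-4.

Z-4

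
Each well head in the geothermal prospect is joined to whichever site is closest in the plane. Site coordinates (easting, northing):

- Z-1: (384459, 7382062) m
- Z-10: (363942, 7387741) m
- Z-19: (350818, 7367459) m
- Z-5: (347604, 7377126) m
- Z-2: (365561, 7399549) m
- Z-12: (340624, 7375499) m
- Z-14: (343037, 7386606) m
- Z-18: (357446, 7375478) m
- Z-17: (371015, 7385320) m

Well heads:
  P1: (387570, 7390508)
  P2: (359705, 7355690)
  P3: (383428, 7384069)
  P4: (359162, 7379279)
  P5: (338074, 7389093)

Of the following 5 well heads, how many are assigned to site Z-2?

P1 → Z-1
P2 → Z-19
P3 → Z-1
P4 → Z-18
P5 → Z-14
0 of the 5 go to Z-2.

0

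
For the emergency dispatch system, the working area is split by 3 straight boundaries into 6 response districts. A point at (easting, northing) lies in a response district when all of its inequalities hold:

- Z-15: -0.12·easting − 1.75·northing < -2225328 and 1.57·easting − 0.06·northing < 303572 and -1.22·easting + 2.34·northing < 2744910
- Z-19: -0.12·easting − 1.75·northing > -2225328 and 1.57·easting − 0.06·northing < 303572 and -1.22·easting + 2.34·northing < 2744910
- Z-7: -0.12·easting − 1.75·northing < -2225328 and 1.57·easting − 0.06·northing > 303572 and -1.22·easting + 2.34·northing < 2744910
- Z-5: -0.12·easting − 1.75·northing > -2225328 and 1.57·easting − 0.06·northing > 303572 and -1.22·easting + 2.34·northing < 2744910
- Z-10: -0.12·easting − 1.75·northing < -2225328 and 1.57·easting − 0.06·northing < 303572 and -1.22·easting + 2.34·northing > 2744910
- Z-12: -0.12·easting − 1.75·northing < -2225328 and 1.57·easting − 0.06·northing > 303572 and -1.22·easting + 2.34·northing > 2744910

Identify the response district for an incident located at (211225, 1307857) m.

-0.12·211225 − 1.75·1307857 = -2314096.750, which is < -2225328
1.57·211225 − 0.06·1307857 = 253151.830, which is < 303572
-1.22·211225 + 2.34·1307857 = 2802690.880, which is > 2744910
This sign pattern matches Z-10.

Z-10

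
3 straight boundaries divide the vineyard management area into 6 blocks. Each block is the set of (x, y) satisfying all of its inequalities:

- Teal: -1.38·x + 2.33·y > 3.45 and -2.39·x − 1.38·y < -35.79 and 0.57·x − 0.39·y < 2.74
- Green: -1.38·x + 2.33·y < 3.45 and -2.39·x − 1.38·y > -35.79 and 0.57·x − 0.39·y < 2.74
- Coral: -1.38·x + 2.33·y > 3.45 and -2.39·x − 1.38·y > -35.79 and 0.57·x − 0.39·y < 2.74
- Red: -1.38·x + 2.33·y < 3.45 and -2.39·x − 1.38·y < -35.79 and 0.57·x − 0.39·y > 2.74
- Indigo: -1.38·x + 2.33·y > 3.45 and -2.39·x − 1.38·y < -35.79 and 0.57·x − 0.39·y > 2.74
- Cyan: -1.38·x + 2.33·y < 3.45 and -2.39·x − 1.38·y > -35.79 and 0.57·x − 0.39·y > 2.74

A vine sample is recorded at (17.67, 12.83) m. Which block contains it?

-1.38·17.67 + 2.33·12.83 = 5.509, which is > 3.45
-2.39·17.67 − 1.38·12.83 = -59.937, which is < -35.79
0.57·17.67 − 0.39·12.83 = 5.068, which is > 2.74
This sign pattern matches Indigo.

Indigo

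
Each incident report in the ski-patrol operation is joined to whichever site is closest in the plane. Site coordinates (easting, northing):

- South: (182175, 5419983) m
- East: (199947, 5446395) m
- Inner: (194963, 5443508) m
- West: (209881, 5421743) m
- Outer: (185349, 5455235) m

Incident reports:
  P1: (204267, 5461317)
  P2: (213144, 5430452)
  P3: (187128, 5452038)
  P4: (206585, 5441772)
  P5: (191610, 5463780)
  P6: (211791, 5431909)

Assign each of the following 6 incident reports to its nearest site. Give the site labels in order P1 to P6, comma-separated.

P1 → East (d²=241328484.00)
P2 → West (d²=86493850.00)
P3 → Outer (d²=13385650.00)
P4 → East (d²=65435173.00)
P5 → Outer (d²=112217146.00)
P6 → West (d²=106995656.00)

East, West, Outer, East, Outer, West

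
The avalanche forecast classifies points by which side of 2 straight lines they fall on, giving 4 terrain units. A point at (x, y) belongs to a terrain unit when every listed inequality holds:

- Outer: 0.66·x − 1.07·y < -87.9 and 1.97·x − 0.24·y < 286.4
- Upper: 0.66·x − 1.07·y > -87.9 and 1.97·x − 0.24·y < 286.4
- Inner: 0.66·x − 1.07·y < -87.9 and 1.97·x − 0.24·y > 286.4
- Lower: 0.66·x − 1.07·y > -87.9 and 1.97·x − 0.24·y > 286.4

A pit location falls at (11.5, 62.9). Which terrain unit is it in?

0.66·11.5 − 1.07·62.9 = -59.713, which is > -87.9
1.97·11.5 − 0.24·62.9 = 7.559, which is < 286.4
This sign pattern matches Upper.

Upper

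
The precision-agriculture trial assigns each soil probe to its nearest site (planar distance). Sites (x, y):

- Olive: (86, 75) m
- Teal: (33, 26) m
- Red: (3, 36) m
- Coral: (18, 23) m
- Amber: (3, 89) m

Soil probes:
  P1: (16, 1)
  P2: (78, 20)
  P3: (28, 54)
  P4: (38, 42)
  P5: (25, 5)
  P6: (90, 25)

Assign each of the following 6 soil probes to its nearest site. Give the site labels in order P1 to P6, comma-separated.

P1 → Coral (d²=488.00)
P2 → Teal (d²=2061.00)
P3 → Teal (d²=809.00)
P4 → Teal (d²=281.00)
P5 → Coral (d²=373.00)
P6 → Olive (d²=2516.00)

Coral, Teal, Teal, Teal, Coral, Olive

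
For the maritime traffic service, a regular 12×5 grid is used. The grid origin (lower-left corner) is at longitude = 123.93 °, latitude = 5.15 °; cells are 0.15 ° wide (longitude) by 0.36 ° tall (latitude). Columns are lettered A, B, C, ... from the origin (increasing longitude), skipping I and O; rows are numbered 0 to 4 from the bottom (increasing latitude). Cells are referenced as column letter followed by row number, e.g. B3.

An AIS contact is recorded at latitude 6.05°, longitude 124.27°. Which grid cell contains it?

C2

Column index: ⌊(124.27 − 123.93) / 0.15⌋ = ⌊2.267⌋ = 2 → column C
Row offset from origin: ⌊(6.05 − 5.15) / 0.36⌋ = ⌊2.500⌋ = 2 → row 2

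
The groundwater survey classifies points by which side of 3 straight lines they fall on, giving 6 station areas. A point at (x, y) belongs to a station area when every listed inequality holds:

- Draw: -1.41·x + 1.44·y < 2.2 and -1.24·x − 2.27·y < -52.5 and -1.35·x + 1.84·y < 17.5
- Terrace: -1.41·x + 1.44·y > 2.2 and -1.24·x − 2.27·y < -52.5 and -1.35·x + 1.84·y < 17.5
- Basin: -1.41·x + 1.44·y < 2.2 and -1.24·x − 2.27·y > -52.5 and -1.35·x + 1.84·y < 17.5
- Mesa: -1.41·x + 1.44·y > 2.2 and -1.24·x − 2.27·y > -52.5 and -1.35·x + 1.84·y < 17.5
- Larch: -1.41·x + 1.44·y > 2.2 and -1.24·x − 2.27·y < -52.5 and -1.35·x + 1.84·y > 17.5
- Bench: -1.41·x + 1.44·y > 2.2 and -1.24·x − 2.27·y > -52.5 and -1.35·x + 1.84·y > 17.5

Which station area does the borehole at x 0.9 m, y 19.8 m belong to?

-1.41·0.9 + 1.44·19.8 = 27.243, which is > 2.2
-1.24·0.9 − 2.27·19.8 = -46.062, which is > -52.5
-1.35·0.9 + 1.84·19.8 = 35.217, which is > 17.5
This sign pattern matches Bench.

Bench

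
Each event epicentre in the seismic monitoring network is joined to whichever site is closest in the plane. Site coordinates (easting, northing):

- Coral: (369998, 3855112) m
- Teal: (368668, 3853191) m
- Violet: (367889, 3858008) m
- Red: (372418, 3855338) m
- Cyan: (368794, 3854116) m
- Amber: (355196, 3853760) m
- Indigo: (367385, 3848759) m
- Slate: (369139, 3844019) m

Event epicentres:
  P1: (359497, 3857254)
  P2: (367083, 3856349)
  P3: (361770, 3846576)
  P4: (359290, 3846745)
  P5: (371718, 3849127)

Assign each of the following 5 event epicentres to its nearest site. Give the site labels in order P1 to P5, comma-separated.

P1 → Amber (d²=30706637.00)
P2 → Violet (d²=3401917.00)
P3 → Indigo (d²=36293714.00)
P4 → Amber (d²=65971061.00)
P5 → Indigo (d²=18910313.00)

Amber, Violet, Indigo, Amber, Indigo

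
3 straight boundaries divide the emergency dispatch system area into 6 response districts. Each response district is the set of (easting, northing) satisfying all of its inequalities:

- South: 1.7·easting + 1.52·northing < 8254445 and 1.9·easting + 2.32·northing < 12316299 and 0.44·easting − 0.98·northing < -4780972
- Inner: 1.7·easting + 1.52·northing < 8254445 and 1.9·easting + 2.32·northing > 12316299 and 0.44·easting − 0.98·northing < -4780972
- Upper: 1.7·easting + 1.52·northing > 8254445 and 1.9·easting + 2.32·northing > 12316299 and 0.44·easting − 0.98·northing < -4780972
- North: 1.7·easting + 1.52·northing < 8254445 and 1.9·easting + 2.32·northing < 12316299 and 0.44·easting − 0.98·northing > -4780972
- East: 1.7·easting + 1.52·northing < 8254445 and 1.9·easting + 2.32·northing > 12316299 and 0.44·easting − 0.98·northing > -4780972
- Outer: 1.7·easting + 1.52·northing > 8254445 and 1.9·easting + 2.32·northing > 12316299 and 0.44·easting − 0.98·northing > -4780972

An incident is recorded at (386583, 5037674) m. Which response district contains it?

1.7·386583 + 1.52·5037674 = 8314455.580, which is > 8254445
1.9·386583 + 2.32·5037674 = 12421911.380, which is > 12316299
0.44·386583 − 0.98·5037674 = -4766824.000, which is > -4780972
This sign pattern matches Outer.

Outer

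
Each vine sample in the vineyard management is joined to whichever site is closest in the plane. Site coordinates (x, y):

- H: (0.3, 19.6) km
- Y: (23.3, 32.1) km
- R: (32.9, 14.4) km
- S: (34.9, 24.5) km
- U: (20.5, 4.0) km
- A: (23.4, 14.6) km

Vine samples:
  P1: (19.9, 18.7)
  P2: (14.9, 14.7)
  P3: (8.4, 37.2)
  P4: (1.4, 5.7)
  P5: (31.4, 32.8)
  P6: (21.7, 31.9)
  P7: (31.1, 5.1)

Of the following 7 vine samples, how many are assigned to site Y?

3

P1 → A
P2 → A
P3 → Y
P4 → H
P5 → Y
P6 → Y
P7 → R
3 of the 7 go to Y.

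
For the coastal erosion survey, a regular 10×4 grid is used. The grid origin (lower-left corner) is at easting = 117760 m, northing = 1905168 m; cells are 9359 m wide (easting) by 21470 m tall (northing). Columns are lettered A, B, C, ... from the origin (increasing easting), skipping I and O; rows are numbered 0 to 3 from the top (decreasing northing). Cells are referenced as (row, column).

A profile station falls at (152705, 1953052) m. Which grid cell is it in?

(1, D)

Column index: ⌊(152705 − 117760) / 9359⌋ = ⌊3.734⌋ = 3 → column D
Row offset from origin: ⌊(1953052 − 1905168) / 21470⌋ = ⌊2.230⌋ = 2 → row 1 (counted from top)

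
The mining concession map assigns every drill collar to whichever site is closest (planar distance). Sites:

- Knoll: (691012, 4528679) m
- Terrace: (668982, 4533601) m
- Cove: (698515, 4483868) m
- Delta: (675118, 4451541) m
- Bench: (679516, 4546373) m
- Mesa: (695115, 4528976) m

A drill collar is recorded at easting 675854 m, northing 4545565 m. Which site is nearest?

Bench

Squared distances to each site:
Knoll: 514901960.000; Terrace: 190361680.000; Cove: 4320040730.000; Delta: 8841054272.000; Bench: 14063108.000; Mesa: 646181042.000.
Minimum at Bench.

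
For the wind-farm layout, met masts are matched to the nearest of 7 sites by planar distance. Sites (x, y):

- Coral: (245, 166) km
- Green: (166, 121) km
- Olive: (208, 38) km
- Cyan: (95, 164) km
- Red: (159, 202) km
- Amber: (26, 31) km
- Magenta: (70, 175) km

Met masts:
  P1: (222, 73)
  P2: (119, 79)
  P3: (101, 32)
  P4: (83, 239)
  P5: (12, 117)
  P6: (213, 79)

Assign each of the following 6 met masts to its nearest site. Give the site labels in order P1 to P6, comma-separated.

Olive, Green, Amber, Magenta, Magenta, Olive

P1 → Olive (d²=1421.00)
P2 → Green (d²=3973.00)
P3 → Amber (d²=5626.00)
P4 → Magenta (d²=4265.00)
P5 → Magenta (d²=6728.00)
P6 → Olive (d²=1706.00)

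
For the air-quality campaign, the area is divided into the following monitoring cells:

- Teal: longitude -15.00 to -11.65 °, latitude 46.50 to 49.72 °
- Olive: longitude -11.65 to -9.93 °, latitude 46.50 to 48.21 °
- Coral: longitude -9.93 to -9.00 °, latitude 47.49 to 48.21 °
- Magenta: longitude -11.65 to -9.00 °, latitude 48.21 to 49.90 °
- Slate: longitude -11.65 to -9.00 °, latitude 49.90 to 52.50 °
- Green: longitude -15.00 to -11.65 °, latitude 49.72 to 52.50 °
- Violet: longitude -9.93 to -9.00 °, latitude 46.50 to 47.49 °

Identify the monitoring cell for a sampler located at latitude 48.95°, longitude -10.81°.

Magenta

The point has longitude = -10.81 and latitude = 48.95.
Only Magenta satisfies -11.65 ≤ longitude ≤ -9.00 and 48.21 ≤ latitude ≤ 49.90.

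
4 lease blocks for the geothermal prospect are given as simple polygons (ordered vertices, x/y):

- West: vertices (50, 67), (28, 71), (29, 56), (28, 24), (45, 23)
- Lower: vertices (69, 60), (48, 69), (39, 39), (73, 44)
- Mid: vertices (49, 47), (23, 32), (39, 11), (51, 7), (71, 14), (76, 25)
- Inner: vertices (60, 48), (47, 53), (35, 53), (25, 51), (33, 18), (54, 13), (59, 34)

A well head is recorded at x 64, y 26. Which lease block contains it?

Mid

Cast a ray rightward from (64, 26). For each polygon, the edges (by vertex number in listed order) whose endpoints lie on opposite sides of y = 26, where each meets that height, and whether that is right or left of the point:
West: 3–4 at x≈28.1 (left), 5–1 at x≈45.3 (left) → 0 crossings.
Lower: no edge straddles that height → 0 crossings.
Mid: 2–3 at x≈27.6 (left), 6–1 at x≈74.8 (right) → 1 crossing.
Inner: 4–5 at x≈31.1 (left), 6–7 at x≈57.1 (left) → 0 crossings.
Only Mid has an odd count, so the point is inside Mid.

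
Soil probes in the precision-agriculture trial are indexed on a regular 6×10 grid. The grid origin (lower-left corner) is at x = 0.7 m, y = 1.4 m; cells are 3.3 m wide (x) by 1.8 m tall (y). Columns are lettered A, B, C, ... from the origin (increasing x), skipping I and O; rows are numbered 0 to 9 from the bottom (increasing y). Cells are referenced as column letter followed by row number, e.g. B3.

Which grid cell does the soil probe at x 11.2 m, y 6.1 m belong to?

Column index: ⌊(11.2 − 0.7) / 3.3⌋ = ⌊3.182⌋ = 3 → column D
Row offset from origin: ⌊(6.1 − 1.4) / 1.8⌋ = ⌊2.611⌋ = 2 → row 2

D2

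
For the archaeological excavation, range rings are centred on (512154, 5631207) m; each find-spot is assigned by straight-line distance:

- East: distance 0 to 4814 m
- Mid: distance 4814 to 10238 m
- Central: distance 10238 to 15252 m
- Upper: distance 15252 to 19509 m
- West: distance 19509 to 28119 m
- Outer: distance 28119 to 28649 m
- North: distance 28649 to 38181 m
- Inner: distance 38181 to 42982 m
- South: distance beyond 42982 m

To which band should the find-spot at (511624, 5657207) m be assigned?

Distance = √((511624−512154)² + (5657207−5631207)²) = √(280900.000 + 676000000.000) = 26005.401 m.
19509 ≤ 26005.401 < 28119 → West.

West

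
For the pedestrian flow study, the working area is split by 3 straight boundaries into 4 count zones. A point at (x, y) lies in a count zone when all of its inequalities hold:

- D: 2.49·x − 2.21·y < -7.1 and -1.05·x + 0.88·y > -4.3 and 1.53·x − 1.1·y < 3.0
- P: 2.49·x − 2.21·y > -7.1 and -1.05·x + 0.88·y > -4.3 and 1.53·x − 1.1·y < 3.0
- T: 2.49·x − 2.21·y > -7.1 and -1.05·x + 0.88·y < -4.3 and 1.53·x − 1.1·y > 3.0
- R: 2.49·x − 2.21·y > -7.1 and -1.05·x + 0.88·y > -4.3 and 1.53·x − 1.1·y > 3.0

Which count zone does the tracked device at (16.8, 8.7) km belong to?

2.49·16.8 − 2.21·8.7 = 22.605, which is > -7.1
-1.05·16.8 + 0.88·8.7 = -9.984, which is < -4.3
1.53·16.8 − 1.1·8.7 = 16.134, which is > 3.0
This sign pattern matches T.

T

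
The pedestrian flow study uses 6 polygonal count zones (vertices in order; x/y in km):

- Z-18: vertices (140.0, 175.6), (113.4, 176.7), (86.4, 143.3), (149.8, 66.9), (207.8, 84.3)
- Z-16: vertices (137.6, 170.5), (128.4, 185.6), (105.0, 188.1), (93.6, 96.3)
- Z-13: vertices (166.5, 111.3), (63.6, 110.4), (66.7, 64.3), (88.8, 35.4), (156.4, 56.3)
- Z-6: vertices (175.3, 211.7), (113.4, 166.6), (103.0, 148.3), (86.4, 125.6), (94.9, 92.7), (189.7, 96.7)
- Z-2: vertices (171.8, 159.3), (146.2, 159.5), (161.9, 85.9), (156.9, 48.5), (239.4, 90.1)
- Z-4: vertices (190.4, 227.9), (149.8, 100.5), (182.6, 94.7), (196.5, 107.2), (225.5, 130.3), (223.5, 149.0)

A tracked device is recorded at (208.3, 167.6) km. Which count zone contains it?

Z-4

Cast a ray rightward from (208.3, 167.6). For each polygon, the edges (by vertex number in listed order) whose endpoints lie on opposite sides of y = 167.6, where each meets that height, and whether that is right or left of the point:
Z-18: 2–3 at x≈106.04 (left), 5–1 at x≈145.94 (left) → 0 crossings.
Z-16: 3–4 at x≈102.45 (left), 4–1 at x≈135.88 (left) → 0 crossings.
Z-13: no edge straddles that height → 0 crossings.
Z-6: 1–2 at x≈114.77 (left), 6–1 at x≈180.82 (left) → 0 crossings.
Z-2: no edge straddles that height → 0 crossings.
Z-4: 1–2 at x≈171.18 (left), 6–1 at x≈215.70 (right) → 1 crossing.
Only Z-4 has an odd count, so the point is inside Z-4.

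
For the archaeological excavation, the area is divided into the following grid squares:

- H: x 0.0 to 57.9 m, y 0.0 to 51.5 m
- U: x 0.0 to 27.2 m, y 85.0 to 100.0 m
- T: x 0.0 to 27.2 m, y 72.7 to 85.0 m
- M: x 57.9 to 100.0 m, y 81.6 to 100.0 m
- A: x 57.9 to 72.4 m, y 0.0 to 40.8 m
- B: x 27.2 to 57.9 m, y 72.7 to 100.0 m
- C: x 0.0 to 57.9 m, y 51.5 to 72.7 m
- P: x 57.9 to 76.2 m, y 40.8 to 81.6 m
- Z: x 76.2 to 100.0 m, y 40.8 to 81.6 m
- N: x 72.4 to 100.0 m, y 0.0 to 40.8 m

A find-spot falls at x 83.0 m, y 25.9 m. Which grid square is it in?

The point has x = 83.0 and y = 25.9.
Only N satisfies 72.4 ≤ x ≤ 100.0 and 0.0 ≤ y ≤ 40.8.

N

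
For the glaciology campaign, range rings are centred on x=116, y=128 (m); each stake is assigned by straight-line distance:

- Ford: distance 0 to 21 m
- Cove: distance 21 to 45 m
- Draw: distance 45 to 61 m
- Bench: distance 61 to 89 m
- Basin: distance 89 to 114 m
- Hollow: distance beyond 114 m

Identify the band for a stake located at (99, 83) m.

Distance = √((99−116)² + (83−128)²) = √(289.000 + 2025.000) = 48.104 m.
45 ≤ 48.104 < 61 → Draw.

Draw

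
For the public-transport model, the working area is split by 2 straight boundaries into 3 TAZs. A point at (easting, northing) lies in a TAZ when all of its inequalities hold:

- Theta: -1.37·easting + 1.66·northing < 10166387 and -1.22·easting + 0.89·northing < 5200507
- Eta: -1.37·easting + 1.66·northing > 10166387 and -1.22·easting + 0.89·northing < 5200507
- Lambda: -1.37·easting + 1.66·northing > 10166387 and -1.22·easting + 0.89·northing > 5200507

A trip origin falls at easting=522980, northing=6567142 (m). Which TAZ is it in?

-1.37·522980 + 1.66·6567142 = 10184973.120, which is > 10166387
-1.22·522980 + 0.89·6567142 = 5206720.780, which is > 5200507
This sign pattern matches Lambda.

Lambda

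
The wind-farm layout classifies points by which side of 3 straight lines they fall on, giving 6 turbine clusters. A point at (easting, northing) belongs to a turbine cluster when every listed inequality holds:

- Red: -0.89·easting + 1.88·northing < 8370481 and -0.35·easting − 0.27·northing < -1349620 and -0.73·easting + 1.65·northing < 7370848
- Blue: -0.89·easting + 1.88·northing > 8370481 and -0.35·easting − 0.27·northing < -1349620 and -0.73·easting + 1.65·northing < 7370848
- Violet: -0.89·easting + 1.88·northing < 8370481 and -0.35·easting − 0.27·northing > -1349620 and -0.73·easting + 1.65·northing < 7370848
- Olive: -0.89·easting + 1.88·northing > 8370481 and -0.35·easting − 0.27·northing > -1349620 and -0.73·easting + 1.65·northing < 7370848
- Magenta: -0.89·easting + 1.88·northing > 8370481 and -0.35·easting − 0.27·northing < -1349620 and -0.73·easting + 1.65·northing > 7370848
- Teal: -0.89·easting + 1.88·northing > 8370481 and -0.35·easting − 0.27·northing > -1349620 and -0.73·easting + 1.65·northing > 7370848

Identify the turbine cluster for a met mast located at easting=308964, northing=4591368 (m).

-0.89·308964 + 1.88·4591368 = 8356793.880, which is < 8370481
-0.35·308964 − 0.27·4591368 = -1347806.760, which is > -1349620
-0.73·308964 + 1.65·4591368 = 7350213.480, which is < 7370848
This sign pattern matches Violet.

Violet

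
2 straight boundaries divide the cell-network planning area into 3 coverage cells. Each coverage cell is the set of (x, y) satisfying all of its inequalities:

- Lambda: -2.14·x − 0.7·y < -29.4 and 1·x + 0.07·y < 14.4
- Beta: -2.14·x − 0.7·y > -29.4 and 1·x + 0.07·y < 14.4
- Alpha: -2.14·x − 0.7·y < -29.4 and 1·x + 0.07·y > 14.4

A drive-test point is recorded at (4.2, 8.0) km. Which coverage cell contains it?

-2.14·4.2 − 0.7·8.0 = -14.588, which is > -29.4
1·4.2 + 0.07·8.0 = 4.760, which is < 14.4
This sign pattern matches Beta.

Beta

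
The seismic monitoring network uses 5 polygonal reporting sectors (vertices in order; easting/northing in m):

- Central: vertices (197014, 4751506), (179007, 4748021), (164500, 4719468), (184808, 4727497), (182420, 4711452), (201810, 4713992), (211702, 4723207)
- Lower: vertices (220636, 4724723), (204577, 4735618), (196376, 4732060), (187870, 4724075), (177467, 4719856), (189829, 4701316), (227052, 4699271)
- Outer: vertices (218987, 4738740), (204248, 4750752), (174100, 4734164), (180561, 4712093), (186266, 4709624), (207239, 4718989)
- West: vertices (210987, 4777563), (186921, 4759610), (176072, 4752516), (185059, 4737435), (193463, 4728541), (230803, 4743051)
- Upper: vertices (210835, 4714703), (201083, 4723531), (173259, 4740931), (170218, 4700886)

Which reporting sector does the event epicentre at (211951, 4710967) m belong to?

Cast a ray rightward from (211951, 4710967). For each polygon, the edges (by vertex number in listed order) whose endpoints lie on opposite sides of northing = 4710967, where each meets that height, and whether that is right or left of the point:
Central: no edge straddles that height → 0 crossings.
Lower: 5–6 at easting≈183394.0 (left), 7–1 at easting≈224103.6 (right) → 1 crossing.
Outer: 4–5 at easting≈183162.8 (left), 5–6 at easting≈189273.7 (left) → 0 crossings.
West: no edge straddles that height → 0 crossings.
Upper: 3–4 at easting≈170983.5 (left), 4–1 at easting≈199852.5 (left) → 0 crossings.
Only Lower has an odd count, so the point is inside Lower.

Lower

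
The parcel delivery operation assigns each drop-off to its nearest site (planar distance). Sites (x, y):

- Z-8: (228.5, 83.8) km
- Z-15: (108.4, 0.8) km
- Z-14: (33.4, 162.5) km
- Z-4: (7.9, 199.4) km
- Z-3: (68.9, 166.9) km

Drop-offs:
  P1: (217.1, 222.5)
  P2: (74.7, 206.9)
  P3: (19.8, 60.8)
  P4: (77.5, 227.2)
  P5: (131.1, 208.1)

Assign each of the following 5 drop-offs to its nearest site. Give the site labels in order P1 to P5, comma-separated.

P1 → Z-8 (d²=19367.65)
P2 → Z-3 (d²=1633.64)
P3 → Z-14 (d²=10527.85)
P4 → Z-3 (d²=3710.05)
P5 → Z-3 (d²=5566.28)

Z-8, Z-3, Z-14, Z-3, Z-3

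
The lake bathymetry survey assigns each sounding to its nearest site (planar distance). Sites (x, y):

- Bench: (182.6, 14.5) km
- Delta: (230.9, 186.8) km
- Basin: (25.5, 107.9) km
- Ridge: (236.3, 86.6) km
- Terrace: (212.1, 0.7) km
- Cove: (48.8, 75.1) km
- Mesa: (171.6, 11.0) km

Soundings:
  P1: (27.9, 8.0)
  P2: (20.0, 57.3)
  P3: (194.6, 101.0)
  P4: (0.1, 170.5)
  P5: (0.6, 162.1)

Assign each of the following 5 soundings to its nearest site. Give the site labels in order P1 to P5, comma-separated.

Cove, Cove, Ridge, Basin, Basin

P1 → Cove (d²=4939.22)
P2 → Cove (d²=1146.28)
P3 → Ridge (d²=1946.25)
P4 → Basin (d²=4563.92)
P5 → Basin (d²=3557.65)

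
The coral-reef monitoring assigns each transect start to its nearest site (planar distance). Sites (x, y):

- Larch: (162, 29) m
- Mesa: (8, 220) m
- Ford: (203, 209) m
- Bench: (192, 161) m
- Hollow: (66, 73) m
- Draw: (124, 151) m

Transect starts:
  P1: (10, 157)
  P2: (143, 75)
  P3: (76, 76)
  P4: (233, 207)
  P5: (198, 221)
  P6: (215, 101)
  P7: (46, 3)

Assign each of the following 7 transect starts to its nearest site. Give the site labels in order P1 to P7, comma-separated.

P1 → Mesa (d²=3973.00)
P2 → Larch (d²=2477.00)
P3 → Hollow (d²=109.00)
P4 → Ford (d²=904.00)
P5 → Ford (d²=169.00)
P6 → Bench (d²=4129.00)
P7 → Hollow (d²=5300.00)

Mesa, Larch, Hollow, Ford, Ford, Bench, Hollow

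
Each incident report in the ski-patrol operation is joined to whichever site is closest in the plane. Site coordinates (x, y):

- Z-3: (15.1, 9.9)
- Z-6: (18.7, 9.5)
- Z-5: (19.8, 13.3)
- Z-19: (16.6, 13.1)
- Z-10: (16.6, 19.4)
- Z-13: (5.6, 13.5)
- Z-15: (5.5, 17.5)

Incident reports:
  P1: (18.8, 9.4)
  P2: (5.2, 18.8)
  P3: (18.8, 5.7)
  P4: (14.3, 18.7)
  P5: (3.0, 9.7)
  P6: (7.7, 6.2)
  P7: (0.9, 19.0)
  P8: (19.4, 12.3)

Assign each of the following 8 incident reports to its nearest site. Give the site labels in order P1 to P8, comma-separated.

P1 → Z-6 (d²=0.02)
P2 → Z-15 (d²=1.78)
P3 → Z-6 (d²=14.45)
P4 → Z-10 (d²=5.78)
P5 → Z-13 (d²=21.20)
P6 → Z-13 (d²=57.70)
P7 → Z-15 (d²=23.41)
P8 → Z-5 (d²=1.16)

Z-6, Z-15, Z-6, Z-10, Z-13, Z-13, Z-15, Z-5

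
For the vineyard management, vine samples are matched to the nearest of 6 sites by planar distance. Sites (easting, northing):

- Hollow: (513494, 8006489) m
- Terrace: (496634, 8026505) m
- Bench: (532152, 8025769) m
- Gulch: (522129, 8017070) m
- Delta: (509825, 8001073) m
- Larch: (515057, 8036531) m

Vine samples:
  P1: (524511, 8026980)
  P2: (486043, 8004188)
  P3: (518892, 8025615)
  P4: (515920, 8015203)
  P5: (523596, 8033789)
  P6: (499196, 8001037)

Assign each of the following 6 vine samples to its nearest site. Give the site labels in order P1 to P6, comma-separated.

P1 → Bench (d²=59851402.00)
P2 → Delta (d²=575286749.00)
P3 → Gulch (d²=83495194.00)
P4 → Gulch (d²=42037370.00)
P5 → Larch (d²=80433085.00)
P6 → Delta (d²=112976937.00)

Bench, Delta, Gulch, Gulch, Larch, Delta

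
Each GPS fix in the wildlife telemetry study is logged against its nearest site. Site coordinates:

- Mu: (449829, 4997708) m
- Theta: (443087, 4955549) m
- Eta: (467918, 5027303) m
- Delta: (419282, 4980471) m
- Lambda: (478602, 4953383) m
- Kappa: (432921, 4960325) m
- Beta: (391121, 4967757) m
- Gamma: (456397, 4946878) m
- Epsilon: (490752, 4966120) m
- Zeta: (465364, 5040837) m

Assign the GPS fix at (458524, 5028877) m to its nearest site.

Eta

Squared distances to each site:
Mu: 1047109586.000; Theta: 5615296553.000; Eta: 90724712.000; Delta: 3883075400.000; Lambda: 6102470120.000; Kappa: 5354890313.000; Beta: 8278818809.000; Gamma: 6728360130.000; Epsilon: 4977085033.000; Zeta: 189827200.000.
Minimum at Eta.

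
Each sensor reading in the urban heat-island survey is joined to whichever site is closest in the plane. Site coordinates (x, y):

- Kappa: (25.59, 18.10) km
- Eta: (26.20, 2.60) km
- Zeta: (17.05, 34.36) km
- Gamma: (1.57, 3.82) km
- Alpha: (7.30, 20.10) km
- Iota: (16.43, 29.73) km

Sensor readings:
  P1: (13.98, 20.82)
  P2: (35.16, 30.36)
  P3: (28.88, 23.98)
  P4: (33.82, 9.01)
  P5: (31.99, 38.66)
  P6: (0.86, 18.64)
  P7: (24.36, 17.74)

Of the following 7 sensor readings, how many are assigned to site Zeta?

1

P1 → Alpha
P2 → Kappa
P3 → Kappa
P4 → Eta
P5 → Zeta
P6 → Alpha
P7 → Kappa
1 of the 7 goes to Zeta.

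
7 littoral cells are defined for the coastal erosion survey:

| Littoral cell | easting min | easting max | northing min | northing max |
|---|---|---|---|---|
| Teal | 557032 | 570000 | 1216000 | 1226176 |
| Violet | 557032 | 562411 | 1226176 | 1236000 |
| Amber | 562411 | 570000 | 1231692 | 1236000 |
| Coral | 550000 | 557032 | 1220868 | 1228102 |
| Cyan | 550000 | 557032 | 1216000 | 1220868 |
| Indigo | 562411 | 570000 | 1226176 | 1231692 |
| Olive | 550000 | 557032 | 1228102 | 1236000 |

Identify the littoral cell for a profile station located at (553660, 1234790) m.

The point has easting = 553660 and northing = 1234790.
Only Olive satisfies 550000 ≤ easting ≤ 557032 and 1228102 ≤ northing ≤ 1236000.

Olive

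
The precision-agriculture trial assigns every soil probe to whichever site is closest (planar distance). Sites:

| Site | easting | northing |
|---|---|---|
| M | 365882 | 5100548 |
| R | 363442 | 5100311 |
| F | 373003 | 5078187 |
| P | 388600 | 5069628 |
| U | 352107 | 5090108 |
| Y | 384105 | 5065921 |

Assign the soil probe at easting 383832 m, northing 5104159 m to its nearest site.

M

Squared distances to each site:
M: 335241821.000; R: 430559204.000; F: 791812025.000; P: 1215123785.000; U: 1203906226.000; Y: 1462219173.000.
Minimum at M.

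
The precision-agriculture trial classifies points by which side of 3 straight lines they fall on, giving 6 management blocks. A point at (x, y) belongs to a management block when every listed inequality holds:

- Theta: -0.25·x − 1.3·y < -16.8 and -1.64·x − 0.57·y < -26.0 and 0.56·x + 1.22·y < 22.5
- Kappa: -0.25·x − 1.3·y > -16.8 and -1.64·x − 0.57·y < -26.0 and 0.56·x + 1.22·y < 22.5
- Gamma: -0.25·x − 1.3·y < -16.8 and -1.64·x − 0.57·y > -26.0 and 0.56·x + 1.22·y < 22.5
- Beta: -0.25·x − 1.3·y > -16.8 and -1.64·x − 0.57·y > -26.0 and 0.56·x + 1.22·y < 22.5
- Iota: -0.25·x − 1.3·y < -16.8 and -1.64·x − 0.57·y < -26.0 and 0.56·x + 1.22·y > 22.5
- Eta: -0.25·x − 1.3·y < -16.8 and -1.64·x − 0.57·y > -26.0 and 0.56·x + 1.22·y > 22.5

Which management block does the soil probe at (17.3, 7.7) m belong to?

-0.25·17.3 − 1.3·7.7 = -14.335, which is > -16.8
-1.64·17.3 − 0.57·7.7 = -32.761, which is < -26.0
0.56·17.3 + 1.22·7.7 = 19.082, which is < 22.5
This sign pattern matches Kappa.

Kappa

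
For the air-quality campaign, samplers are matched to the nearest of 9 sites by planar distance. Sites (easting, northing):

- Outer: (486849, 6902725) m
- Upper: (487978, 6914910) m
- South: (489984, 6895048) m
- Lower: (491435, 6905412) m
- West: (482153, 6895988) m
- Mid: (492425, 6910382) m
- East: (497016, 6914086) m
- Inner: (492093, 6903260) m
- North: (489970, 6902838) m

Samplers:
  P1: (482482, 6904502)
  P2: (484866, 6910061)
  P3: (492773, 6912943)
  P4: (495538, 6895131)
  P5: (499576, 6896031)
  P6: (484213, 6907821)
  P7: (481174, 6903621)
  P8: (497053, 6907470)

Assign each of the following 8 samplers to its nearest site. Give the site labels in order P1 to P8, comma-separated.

Outer, Upper, Mid, South, South, Outer, Outer, Mid

P1 → Outer (d²=22228418.00)
P2 → Upper (d²=33197345.00)
P3 → Mid (d²=6679825.00)
P4 → South (d²=30853805.00)
P5 → South (d²=92972753.00)
P6 → Outer (d²=32917712.00)
P7 → Outer (d²=33008441.00)
P8 → Mid (d²=29898128.00)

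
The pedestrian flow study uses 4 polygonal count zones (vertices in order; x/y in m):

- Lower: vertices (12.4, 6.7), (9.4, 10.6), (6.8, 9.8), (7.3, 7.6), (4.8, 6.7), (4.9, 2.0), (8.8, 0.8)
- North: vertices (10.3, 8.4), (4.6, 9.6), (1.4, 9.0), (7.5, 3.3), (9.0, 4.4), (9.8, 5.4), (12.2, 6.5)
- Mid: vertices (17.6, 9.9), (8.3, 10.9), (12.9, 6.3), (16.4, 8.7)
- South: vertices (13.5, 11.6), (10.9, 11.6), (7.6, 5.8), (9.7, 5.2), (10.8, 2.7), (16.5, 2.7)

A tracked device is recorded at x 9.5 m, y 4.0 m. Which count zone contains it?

Cast a ray rightward from (9.5, 4.0). For each polygon, the edges (by vertex number in listed order) whose endpoints lie on opposite sides of y = 4.0, where each meets that height, and whether that is right or left of the point:
Lower: 5–6 at x≈4.86 (left), 7–1 at x≈10.75 (right) → 1 crossing.
North: 3–4 at x≈6.75 (left), 4–5 at x≈8.45 (left) → 0 crossings.
Mid: no edge straddles that height → 0 crossings.
South: 4–5 at x≈10.23 (right), 6–1 at x≈16.06 (right) → 2 crossings.
Only Lower has an odd count, so the point is inside Lower.

Lower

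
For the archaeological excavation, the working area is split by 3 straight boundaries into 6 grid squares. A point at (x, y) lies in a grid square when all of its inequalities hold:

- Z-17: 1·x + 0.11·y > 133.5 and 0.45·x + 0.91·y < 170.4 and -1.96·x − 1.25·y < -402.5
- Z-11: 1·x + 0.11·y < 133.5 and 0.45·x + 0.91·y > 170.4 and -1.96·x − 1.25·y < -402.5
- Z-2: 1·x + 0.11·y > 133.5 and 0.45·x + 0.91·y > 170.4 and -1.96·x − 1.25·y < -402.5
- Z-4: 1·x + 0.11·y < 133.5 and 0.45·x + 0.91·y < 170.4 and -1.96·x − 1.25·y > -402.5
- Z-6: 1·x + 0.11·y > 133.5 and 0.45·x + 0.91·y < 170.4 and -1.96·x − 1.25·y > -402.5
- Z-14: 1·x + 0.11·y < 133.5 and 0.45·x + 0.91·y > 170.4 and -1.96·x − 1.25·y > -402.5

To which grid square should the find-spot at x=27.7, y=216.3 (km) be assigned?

Z-14

1·27.7 + 0.11·216.3 = 51.493, which is < 133.5
0.45·27.7 + 0.91·216.3 = 209.298, which is > 170.4
-1.96·27.7 − 1.25·216.3 = -324.667, which is > -402.5
This sign pattern matches Z-14.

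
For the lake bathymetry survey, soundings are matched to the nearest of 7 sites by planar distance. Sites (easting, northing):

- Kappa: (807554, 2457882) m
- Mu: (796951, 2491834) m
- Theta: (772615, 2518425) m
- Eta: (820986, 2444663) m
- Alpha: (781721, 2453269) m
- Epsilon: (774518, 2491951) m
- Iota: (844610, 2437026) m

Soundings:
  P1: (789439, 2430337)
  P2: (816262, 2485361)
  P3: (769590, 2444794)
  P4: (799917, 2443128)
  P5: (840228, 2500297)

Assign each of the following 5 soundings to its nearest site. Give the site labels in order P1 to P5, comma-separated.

P1 → Alpha (d²=585444148.00)
P2 → Mu (d²=414814450.00)
P3 → Alpha (d²=218986786.00)
P4 → Kappa (d²=276004285.00)
P5 → Mu (d²=1944521098.00)

Alpha, Mu, Alpha, Kappa, Mu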